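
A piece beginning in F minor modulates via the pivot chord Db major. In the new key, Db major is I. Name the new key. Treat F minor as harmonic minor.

The numeral I denotes a major triad on scale degree 1. With Db on degree 1, the tonic of the new key is Db.
Degree 1 carries a major triad in major keys, so the destination is Db major.
Check: the diatonic triads of Db major are Db (I), Ebm (ii), Fm (iii), Gb (IV), Ab (V), Bbm (vi), Cdim (vii°) — Db major is indeed I.

Db major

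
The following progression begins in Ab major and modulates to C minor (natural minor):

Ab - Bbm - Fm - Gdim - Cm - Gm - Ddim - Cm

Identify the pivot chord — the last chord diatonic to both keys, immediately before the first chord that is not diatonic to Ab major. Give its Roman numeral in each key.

Cm — iii in Ab major, i in C minor

Chords diatonic to Ab major: Ab, Bbm, Cm, Db, Eb, Fm, Gdim.
Reading the progression, the first chord not in that set is Gm, so the modulation leaves Ab major there.
The chord immediately before Gm is Cm, which is diatonic to both keys: iii in Ab major and i in C minor.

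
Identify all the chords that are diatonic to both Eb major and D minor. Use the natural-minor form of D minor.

Gm, Bb

Triads in Eb major: Eb (I), Fm (ii), Gm (iii), Ab (IV), Bb (V), Cm (vi), Ddim (vii°).
Triads in D minor (natural minor): Dm (i), Edim (ii°), F (III), Gm (iv), Am (v), Bb (VI), C (VII).
Shared triads with their functions: Gm (iii in Eb major, iv in D minor); Bb (V in Eb major, VI in D minor).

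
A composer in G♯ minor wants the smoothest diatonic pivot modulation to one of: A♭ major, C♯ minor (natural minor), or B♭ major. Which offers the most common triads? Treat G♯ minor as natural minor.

C♯ minor

Triads of G♯ minor (natural minor): G♯m (i), A♯dim (ii°), B (III), C♯m (iv), D♯m (v), E (VI), F♯ (VII).
A♭ major shares 0: none.
C♯ minor (natural minor) shares 4: G♯m, B, C♯m, E.
B♭ major shares 0: none.
The most common triads (4) are shared with C♯ minor.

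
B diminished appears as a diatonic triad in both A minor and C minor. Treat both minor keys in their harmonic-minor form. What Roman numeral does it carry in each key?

The scale of A minor (harmonic minor) is A B C D E F G♯; B is degree 2, and the triad built there (B-D-F) is diminished, so it is ii°.
The scale of C minor (harmonic minor) is C D E♭ F G A♭ B; B is degree 7, and the triad built there (B-D-F) is diminished, so it is vii°.

ii° in A minor; vii° in C minor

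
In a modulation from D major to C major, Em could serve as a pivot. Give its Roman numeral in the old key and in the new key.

The scale of D major is D E F# G A B C#; E is degree 2, and the triad built there (E-G-B) is minor, so it is ii.
The scale of C major is C D E F G A B; E is degree 3, and the triad built there (E-G-B) is minor, so it is iii.

ii in D major; iii in C major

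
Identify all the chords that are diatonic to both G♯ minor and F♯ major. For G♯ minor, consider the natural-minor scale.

Triads in G♯ minor (natural minor): G♯m (i), A♯dim (ii°), B (III), C♯m (iv), D♯m (v), E (VI), F♯ (VII).
Triads in F♯ major: F♯ (I), G♯m (ii), A♯m (iii), B (IV), C♯ (V), D♯m (vi), E♯dim (vii°).
Shared triads with their functions: G♯m (i in G♯ minor, ii in F♯ major); B (III in G♯ minor, IV in F♯ major); D♯m (v in G♯ minor, vi in F♯ major); F♯ (VII in G♯ minor, I in F♯ major).

G♯m, B, D♯m, F♯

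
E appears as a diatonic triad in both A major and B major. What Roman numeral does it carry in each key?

The scale of A major is A B C# D E F# G#; E is degree 5, and the triad built there (E-G#-B) is major, so it is V.
The scale of B major is B C# D# E F# G# A#; E is degree 4, and the triad built there (E-G#-B) is major, so it is IV.

V in A major; IV in B major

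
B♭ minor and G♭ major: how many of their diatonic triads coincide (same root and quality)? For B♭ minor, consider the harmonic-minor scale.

3

Diatonic triads of B♭ minor (harmonic minor): B♭m (i), Cdim (ii°), D♭aug (III+), E♭m (iv), F (V), G♭ (VI), Adim (vii°).
Diatonic triads of G♭ major: G♭ (I), A♭m (ii), B♭m (iii), C♭ (IV), D♭ (V), E♭m (vi), Fdim (vii°).
Matching root and quality in both lists: B♭m, E♭m, G♭.
That gives 3 common triads.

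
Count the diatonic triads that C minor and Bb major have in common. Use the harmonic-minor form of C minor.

1

Diatonic triads of C minor (harmonic minor): Cm (i), Ddim (ii°), Ebaug (III+), Fm (iv), G (V), Ab (VI), Bdim (vii°).
Diatonic triads of Bb major: Bb (I), Cm (ii), Dm (iii), Eb (IV), F (V), Gm (vi), Adim (vii°).
Matching root and quality in both lists: Cm.
That gives 1 common triad.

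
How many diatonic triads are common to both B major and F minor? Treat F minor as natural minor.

0

Diatonic triads of B major: B (I), C#m (ii), D#m (iii), E (IV), F# (V), G#m (vi), A#dim (vii°).
Diatonic triads of F minor (natural minor): Fm (i), Gdim (ii°), Ab (III), Bbm (iv), Cm (v), Db (VI), Eb (VII).
No triad has the same root and quality in both keys.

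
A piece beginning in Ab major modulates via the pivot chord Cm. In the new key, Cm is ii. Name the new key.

Bb major

The numeral ii denotes a minor triad on scale degree 2. With C on degree 2, the tonic of the new key is Bb.
Degree 2 carries a minor triad in major keys, so the destination is Bb major.
Check: the diatonic triads of Bb major are Bb (I), Cm (ii), Dm (iii), Eb (IV), F (V), Gm (vi), Adim (vii°) — Cm is indeed ii.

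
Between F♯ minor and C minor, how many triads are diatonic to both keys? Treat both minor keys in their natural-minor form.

0

Diatonic triads of F♯ minor (natural minor): F♯ minor (i), G♯ diminished (ii°), A major (III), B minor (iv), C♯ minor (v), D major (VI), E major (VII).
Diatonic triads of C minor (natural minor): C minor (i), D diminished (ii°), E♭ major (III), F minor (iv), G minor (v), A♭ major (VI), B♭ major (VII).
No triad has the same root and quality in both keys.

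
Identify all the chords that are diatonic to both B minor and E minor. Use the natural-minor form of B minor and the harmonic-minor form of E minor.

Em

Triads in B minor (natural minor): Bm (i), C#dim (ii°), D (III), Em (iv), F#m (v), G (VI), A (VII).
Triads in E minor (harmonic minor): Em (i), F#dim (ii°), Gaug (III+), Am (iv), B (V), C (VI), D#dim (vii°).
Shared triads with their functions: Em (iv in B minor, i in E minor).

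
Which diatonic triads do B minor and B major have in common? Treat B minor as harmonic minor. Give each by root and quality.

Triads in B minor (harmonic minor): Bm (i), C#dim (ii°), Daug (III+), Em (iv), F# (V), G (VI), A#dim (vii°).
Triads in B major: B (I), C#m (ii), D#m (iii), E (IV), F# (V), G#m (vi), A#dim (vii°).
Shared triads with their functions: F# (V in B minor, V in B major); A#dim (vii° in B minor, vii° in B major).

F#, A#dim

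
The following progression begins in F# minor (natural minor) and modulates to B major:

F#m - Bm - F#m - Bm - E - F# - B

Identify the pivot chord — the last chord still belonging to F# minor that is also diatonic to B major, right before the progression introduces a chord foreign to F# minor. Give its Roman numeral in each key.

Chords diatonic to F# minor: F#m, G#dim, A, Bm, C#m, D, E.
Reading the progression, the first chord not in that set is F#, so the modulation leaves F# minor there.
The chord immediately before F# is E, which is diatonic to both keys: VII in F# minor and IV in B major.

E — VII in F# minor, IV in B major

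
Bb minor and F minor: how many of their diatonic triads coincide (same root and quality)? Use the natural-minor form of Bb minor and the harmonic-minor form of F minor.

3

Diatonic triads of Bb minor (natural minor): Bbm (i), Cdim (ii°), Db (III), Ebm (iv), Fm (v), Gb (VI), Ab (VII).
Diatonic triads of F minor (harmonic minor): Fm (i), Gdim (ii°), Abaug (III+), Bbm (iv), C (V), Db (VI), Edim (vii°).
Matching root and quality in both lists: Bbm, Db, Fm.
That gives 3 common triads.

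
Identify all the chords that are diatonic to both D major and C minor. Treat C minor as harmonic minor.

Triads in D major: D major (I), E minor (ii), F# minor (iii), G major (IV), A major (V), B minor (vi), C# diminished (vii°).
Triads in C minor (harmonic minor): C minor (i), D diminished (ii°), Eb augmented (III+), F minor (iv), G major (V), Ab major (VI), B diminished (vii°).
Shared triads with their functions: G major (IV in D major, V in C minor).

G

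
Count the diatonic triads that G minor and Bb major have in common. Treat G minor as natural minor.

Diatonic triads of G minor (natural minor): Gm (i), Adim (ii°), Bb (III), Cm (iv), Dm (v), Eb (VI), F (VII).
Diatonic triads of Bb major: Bb (I), Cm (ii), Dm (iii), Eb (IV), F (V), Gm (vi), Adim (vii°).
Matching root and quality in both lists: Gm, Adim, Bb, Cm, Dm, Eb, F.
That gives 7 common triads.

7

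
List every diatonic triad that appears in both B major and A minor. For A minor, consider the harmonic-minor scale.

Triads in B major: B (I), C♯m (ii), D♯m (iii), E (IV), F♯ (V), G♯m (vi), A♯dim (vii°).
Triads in A minor (harmonic minor): Am (i), Bdim (ii°), Caug (III+), Dm (iv), E (V), F (VI), G♯dim (vii°).
Shared triads with their functions: E (IV in B major, V in A minor).

E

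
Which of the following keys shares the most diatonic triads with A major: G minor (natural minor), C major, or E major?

Triads of A major: A major (I), B minor (ii), C# minor (iii), D major (IV), E major (V), F# minor (vi), G# diminished (vii°).
G minor (natural minor) shares 0: none.
C major shares 0: none.
E major shares 4: A, C#m, E, F#m.
The most common triads (4) are shared with E major.

E major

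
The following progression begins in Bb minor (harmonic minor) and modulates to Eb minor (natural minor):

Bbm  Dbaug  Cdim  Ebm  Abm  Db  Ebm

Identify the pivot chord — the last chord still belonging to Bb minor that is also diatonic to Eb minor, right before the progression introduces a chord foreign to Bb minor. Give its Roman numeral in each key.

Ebm — iv in Bb minor, i in Eb minor

Chords diatonic to Bb minor: Bbm, Cdim, Dbaug, Ebm, F, Gb, Adim.
Reading the progression, the first chord not in that set is Abm, so the modulation leaves Bb minor there.
The chord immediately before Abm is Ebm, which is diatonic to both keys: iv in Bb minor and i in Eb minor.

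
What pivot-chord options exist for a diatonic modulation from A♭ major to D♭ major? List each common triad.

Triads in A♭ major: A♭ (I), B♭m (ii), Cm (iii), D♭ (IV), E♭ (V), Fm (vi), Gdim (vii°).
Triads in D♭ major: D♭ (I), E♭m (ii), Fm (iii), G♭ (IV), A♭ (V), B♭m (vi), Cdim (vii°).
Shared triads with their functions: A♭ (I in A♭ major, V in D♭ major); B♭m (ii in A♭ major, vi in D♭ major); D♭ (IV in A♭ major, I in D♭ major); Fm (vi in A♭ major, iii in D♭ major).

A♭, B♭m, D♭, Fm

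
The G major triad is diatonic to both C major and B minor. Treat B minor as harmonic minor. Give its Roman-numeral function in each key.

V in C major; VI in B minor

The scale of C major is C D E F G A B; G is degree 5, and the triad built there (G-B-D) is major, so it is V.
The scale of B minor (harmonic minor) is B C# D E F# G A#; G is degree 6, and the triad built there (G-B-D) is major, so it is VI.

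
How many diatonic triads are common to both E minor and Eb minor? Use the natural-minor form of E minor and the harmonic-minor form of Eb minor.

Diatonic triads of E minor (natural minor): Em (i), F#dim (ii°), G (III), Am (iv), Bm (v), C (VI), D (VII).
Diatonic triads of Eb minor (harmonic minor): Ebm (i), Fdim (ii°), Gbaug (III+), Abm (iv), Bb (V), Cb (VI), Ddim (vii°).
No triad has the same root and quality in both keys.

0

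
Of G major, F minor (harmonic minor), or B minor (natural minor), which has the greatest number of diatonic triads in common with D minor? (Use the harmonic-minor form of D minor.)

Triads of D minor (harmonic minor): Dm (i), Edim (ii°), Faug (III+), Gm (iv), A (V), Bb (VI), C#dim (vii°).
G major shares 0: none.
F minor (harmonic minor) shares 1: Edim.
B minor (natural minor) shares 2: A, C#dim.
The most common triads (2) are shared with B minor.

B minor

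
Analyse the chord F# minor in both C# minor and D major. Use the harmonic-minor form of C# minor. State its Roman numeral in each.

iv in C# minor; iii in D major

The scale of C# minor (harmonic minor) is C# D# E F# G# A B#; F# is degree 4, and the triad built there (F#-A-C#) is minor, so it is iv.
The scale of D major is D E F# G A B C#; F# is degree 3, and the triad built there (F#-A-C#) is minor, so it is iii.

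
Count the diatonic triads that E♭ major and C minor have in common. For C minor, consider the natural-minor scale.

7

Diatonic triads of E♭ major: E♭ (I), Fm (ii), Gm (iii), A♭ (IV), B♭ (V), Cm (vi), Ddim (vii°).
Diatonic triads of C minor (natural minor): Cm (i), Ddim (ii°), E♭ (III), Fm (iv), Gm (v), A♭ (VI), B♭ (VII).
Matching root and quality in both lists: E♭, Fm, Gm, A♭, B♭, Cm, Ddim.
That gives 7 common triads.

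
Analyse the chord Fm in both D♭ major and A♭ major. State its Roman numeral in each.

The scale of D♭ major is D♭ E♭ F G♭ A♭ B♭ C; F is degree 3, and the triad built there (F-A♭-C) is minor, so it is iii.
The scale of A♭ major is A♭ B♭ C D♭ E♭ F G; F is degree 6, and the triad built there (F-A♭-C) is minor, so it is vi.

iii in D♭ major; vi in A♭ major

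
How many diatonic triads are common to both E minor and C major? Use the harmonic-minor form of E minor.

Diatonic triads of E minor (harmonic minor): E minor (i), F# diminished (ii°), G augmented (III+), A minor (iv), B major (V), C major (VI), D# diminished (vii°).
Diatonic triads of C major: C major (I), D minor (ii), E minor (iii), F major (IV), G major (V), A minor (vi), B diminished (vii°).
Matching root and quality in both lists: E minor, A minor, C major.
That gives 3 common triads.

3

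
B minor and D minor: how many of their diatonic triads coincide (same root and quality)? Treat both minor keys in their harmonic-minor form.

1

Diatonic triads of B minor (harmonic minor): Bm (i), C#dim (ii°), Daug (III+), Em (iv), F# (V), G (VI), A#dim (vii°).
Diatonic triads of D minor (harmonic minor): Dm (i), Edim (ii°), Faug (III+), Gm (iv), A (V), Bb (VI), C#dim (vii°).
Matching root and quality in both lists: C#dim.
That gives 1 common triad.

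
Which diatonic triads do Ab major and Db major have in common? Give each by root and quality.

Triads in Ab major: Ab major (I), Bb minor (ii), C minor (iii), Db major (IV), Eb major (V), F minor (vi), G diminished (vii°).
Triads in Db major: Db major (I), Eb minor (ii), F minor (iii), Gb major (IV), Ab major (V), Bb minor (vi), C diminished (vii°).
Shared triads with their functions: Ab major (I in Ab major, V in Db major); Bb minor (ii in Ab major, vi in Db major); Db major (IV in Ab major, I in Db major); F minor (vi in Ab major, iii in Db major).

Ab, Bbm, Db, Fm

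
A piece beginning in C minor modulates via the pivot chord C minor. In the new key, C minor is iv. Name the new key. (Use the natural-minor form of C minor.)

The numeral iv denotes a minor triad on scale degree 4. With C on degree 4, the tonic of the new key is G.
Degree 4 carries a minor triad in minor keys, so the destination is G minor.
Check: the diatonic triads of G minor (natural minor) are Gm (i), Adim (ii°), Bb (III), Cm (iv), Dm (v), Eb (VI), F (VII) — C minor is indeed iv.

G minor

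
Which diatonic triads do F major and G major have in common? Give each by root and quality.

Am, C

Triads in F major: F (I), Gm (ii), Am (iii), Bb (IV), C (V), Dm (vi), Edim (vii°).
Triads in G major: G (I), Am (ii), Bm (iii), C (IV), D (V), Em (vi), F#dim (vii°).
Shared triads with their functions: Am (iii in F major, ii in G major); C (V in F major, IV in G major).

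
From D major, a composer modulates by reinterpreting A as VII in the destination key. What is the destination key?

The numeral VII denotes a major triad on scale degree 7. With A on degree 7, the tonic of the new key is B.
Degree 7 carries a major triad in natural-minor keys, so the destination is B minor.
Check: the diatonic triads of B minor (natural minor) are Bm (i), C#dim (ii°), D (III), Em (iv), F#m (v), G (VI), A (VII) — A is indeed VII.

B minor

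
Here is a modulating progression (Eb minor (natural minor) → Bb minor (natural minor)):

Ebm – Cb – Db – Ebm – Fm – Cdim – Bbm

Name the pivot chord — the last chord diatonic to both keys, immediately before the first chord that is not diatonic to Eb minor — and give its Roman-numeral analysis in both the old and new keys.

Ebm — i in Eb minor, iv in Bb minor

Chords diatonic to Eb minor: Ebm, Fdim, Gb, Abm, Bbm, Cb, Db.
Reading the progression, the first chord not in that set is Fm, so the modulation leaves Eb minor there.
The chord immediately before Fm is Ebm, which is diatonic to both keys: i in Eb minor and iv in Bb minor.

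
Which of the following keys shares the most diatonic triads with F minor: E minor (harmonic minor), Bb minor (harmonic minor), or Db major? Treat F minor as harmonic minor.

Db major

Triads of F minor (harmonic minor): Fm (i), Gdim (ii°), Abaug (III+), Bbm (iv), C (V), Db (VI), Edim (vii°).
E minor (harmonic minor) shares 1: C.
Bb minor (harmonic minor) shares 1: Bbm.
Db major shares 3: Fm, Bbm, Db.
The most common triads (3) are shared with Db major.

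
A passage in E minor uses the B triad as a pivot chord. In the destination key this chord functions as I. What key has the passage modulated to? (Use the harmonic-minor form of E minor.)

The numeral I denotes a major triad on scale degree 1. With B on degree 1, the tonic of the new key is B.
Degree 1 carries a major triad in major keys, so the destination is B major.
Check: the diatonic triads of B major are B (I), C#m (ii), D#m (iii), E (IV), F# (V), G#m (vi), A#dim (vii°) — B is indeed I.

B major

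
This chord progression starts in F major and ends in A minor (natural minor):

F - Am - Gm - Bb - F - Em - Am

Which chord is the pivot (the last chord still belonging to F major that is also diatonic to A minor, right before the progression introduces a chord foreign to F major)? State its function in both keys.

Chords diatonic to F major: F, Gm, Am, Bb, C, Dm, Edim.
Reading the progression, the first chord not in that set is Em, so the modulation leaves F major there.
The chord immediately before Em is F, which is diatonic to both keys: I in F major and VI in A minor.

F — I in F major, VI in A minor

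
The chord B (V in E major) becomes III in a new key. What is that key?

G♯ minor

The numeral III denotes a major triad on scale degree 3. With B on degree 3, the tonic of the new key is G♯.
Degree 3 carries a major triad in natural-minor keys, so the destination is G♯ minor.
Check: the diatonic triads of G♯ minor (natural minor) are G♯m (i), A♯dim (ii°), B (III), C♯m (iv), D♯m (v), E (VI), F♯ (VII) — B is indeed III.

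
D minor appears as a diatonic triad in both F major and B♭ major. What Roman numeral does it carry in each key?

vi in F major; iii in B♭ major

The scale of F major is F G A B♭ C D E; D is degree 6, and the triad built there (D-F-A) is minor, so it is vi.
The scale of B♭ major is B♭ C D E♭ F G A; D is degree 3, and the triad built there (D-F-A) is minor, so it is iii.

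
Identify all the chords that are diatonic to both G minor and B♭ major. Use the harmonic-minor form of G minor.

Gm, Adim, Cm, E♭

Triads in G minor (harmonic minor): Gm (i), Adim (ii°), B♭aug (III+), Cm (iv), D (V), E♭ (VI), F♯dim (vii°).
Triads in B♭ major: B♭ (I), Cm (ii), Dm (iii), E♭ (IV), F (V), Gm (vi), Adim (vii°).
Shared triads with their functions: Gm (i in G minor, vi in B♭ major); Adim (ii° in G minor, vii° in B♭ major); Cm (iv in G minor, ii in B♭ major); E♭ (VI in G minor, IV in B♭ major).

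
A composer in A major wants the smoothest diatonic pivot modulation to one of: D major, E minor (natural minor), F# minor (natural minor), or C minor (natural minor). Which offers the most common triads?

Triads of A major: A (I), Bm (ii), C#m (iii), D (IV), E (V), F#m (vi), G#dim (vii°).
D major shares 4: A, Bm, D, F#m.
E minor (natural minor) shares 2: Bm, D.
F# minor (natural minor) shares 7: A, Bm, C#m, D, E, F#m, G#dim.
C minor (natural minor) shares 0: none.
The most common triads (7) are shared with F# minor.

F# minor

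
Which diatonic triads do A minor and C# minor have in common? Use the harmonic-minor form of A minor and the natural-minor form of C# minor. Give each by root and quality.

Triads in A minor (harmonic minor): Am (i), Bdim (ii°), Caug (III+), Dm (iv), E (V), F (VI), G#dim (vii°).
Triads in C# minor (natural minor): C#m (i), D#dim (ii°), E (III), F#m (iv), G#m (v), A (VI), B (VII).
Shared triads with their functions: E (V in A minor, III in C# minor).

E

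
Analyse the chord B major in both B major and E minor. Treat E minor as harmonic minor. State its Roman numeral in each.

I in B major; V in E minor

The scale of B major is B C# D# E F# G# A#; B is degree 1, and the triad built there (B-D#-F#) is major, so it is I.
The scale of E minor (harmonic minor) is E F# G A B C D#; B is degree 5, and the triad built there (B-D#-F#) is major, so it is V.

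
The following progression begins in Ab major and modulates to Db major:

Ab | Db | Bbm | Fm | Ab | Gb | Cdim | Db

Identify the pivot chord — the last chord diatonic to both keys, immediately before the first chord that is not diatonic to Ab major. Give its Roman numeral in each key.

Ab — I in Ab major, V in Db major

Chords diatonic to Ab major: Ab, Bbm, Cm, Db, Eb, Fm, Gdim.
Reading the progression, the first chord not in that set is Gb, so the modulation leaves Ab major there.
The chord immediately before Gb is Ab, which is diatonic to both keys: I in Ab major and V in Db major.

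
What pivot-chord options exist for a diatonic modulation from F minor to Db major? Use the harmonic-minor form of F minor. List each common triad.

Triads in F minor (harmonic minor): Fm (i), Gdim (ii°), Abaug (III+), Bbm (iv), C (V), Db (VI), Edim (vii°).
Triads in Db major: Db (I), Ebm (ii), Fm (iii), Gb (IV), Ab (V), Bbm (vi), Cdim (vii°).
Shared triads with their functions: Fm (i in F minor, iii in Db major); Bbm (iv in F minor, vi in Db major); Db (VI in F minor, I in Db major).

Fm, Bbm, Db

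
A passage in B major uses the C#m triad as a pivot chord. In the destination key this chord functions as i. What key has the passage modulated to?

C# minor

The numeral i denotes a minor triad on scale degree 1. With C# on degree 1, the tonic of the new key is C#.
Degree 1 carries a minor triad in minor keys, so the destination is C# minor.
Check: the diatonic triads of C# minor (natural minor) are C#m (i), D#dim (ii°), E (III), F#m (iv), G#m (v), A (VI), B (VII) — C#m is indeed i.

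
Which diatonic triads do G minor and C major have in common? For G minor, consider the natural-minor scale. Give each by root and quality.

Dm, F

Triads in G minor (natural minor): Gm (i), Adim (ii°), B♭ (III), Cm (iv), Dm (v), E♭ (VI), F (VII).
Triads in C major: C (I), Dm (ii), Em (iii), F (IV), G (V), Am (vi), Bdim (vii°).
Shared triads with their functions: Dm (v in G minor, ii in C major); F (VII in G minor, IV in C major).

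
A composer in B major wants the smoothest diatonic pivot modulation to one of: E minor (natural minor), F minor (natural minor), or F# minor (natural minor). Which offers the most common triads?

F# minor

Triads of B major: B (I), C#m (ii), D#m (iii), E (IV), F# (V), G#m (vi), A#dim (vii°).
E minor (natural minor) shares 0: none.
F minor (natural minor) shares 0: none.
F# minor (natural minor) shares 2: C#m, E.
The most common triads (2) are shared with F# minor.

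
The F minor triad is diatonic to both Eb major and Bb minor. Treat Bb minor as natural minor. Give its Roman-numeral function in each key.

The scale of Eb major is Eb F G Ab Bb C D; F is degree 2, and the triad built there (F-Ab-C) is minor, so it is ii.
The scale of Bb minor (natural minor) is Bb C Db Eb F Gb Ab; F is degree 5, and the triad built there (F-Ab-C) is minor, so it is v.

ii in Eb major; v in Bb minor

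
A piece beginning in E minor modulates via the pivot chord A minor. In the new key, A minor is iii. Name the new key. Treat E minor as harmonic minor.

F major

The numeral iii denotes a minor triad on scale degree 3. With A on degree 3, the tonic of the new key is F.
Degree 3 carries a minor triad in major keys, so the destination is F major.
Check: the diatonic triads of F major are F (I), Gm (ii), Am (iii), Bb (IV), C (V), Dm (vi), Edim (vii°) — A minor is indeed iii.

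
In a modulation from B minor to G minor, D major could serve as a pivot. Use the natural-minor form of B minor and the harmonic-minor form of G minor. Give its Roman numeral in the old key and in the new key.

The scale of B minor (natural minor) is B C# D E F# G A; D is degree 3, and the triad built there (D-F#-A) is major, so it is III.
The scale of G minor (harmonic minor) is G A Bb C D Eb F#; D is degree 5, and the triad built there (D-F#-A) is major, so it is V.

III in B minor; V in G minor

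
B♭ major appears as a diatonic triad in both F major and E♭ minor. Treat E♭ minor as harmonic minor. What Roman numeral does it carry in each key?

IV in F major; V in E♭ minor

The scale of F major is F G A B♭ C D E; B♭ is degree 4, and the triad built there (B♭-D-F) is major, so it is IV.
The scale of E♭ minor (harmonic minor) is E♭ F G♭ A♭ B♭ C♭ D; B♭ is degree 5, and the triad built there (B♭-D-F) is major, so it is V.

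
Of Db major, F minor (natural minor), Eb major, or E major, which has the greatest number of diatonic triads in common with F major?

Triads of F major: F (I), Gm (ii), Am (iii), Bb (IV), C (V), Dm (vi), Edim (vii°).
Db major shares 0: none.
F minor (natural minor) shares 0: none.
Eb major shares 2: Gm, Bb.
E major shares 0: none.
The most common triads (2) are shared with Eb major.

Eb major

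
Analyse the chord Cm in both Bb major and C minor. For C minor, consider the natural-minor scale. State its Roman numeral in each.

ii in Bb major; i in C minor

The scale of Bb major is Bb C D Eb F G A; C is degree 2, and the triad built there (C-Eb-G) is minor, so it is ii.
The scale of C minor (natural minor) is C D Eb F G Ab Bb; C is degree 1, and the triad built there (C-Eb-G) is minor, so it is i.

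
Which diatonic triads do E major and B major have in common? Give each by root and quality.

Triads in E major: E major (I), F# minor (ii), G# minor (iii), A major (IV), B major (V), C# minor (vi), D# diminished (vii°).
Triads in B major: B major (I), C# minor (ii), D# minor (iii), E major (IV), F# major (V), G# minor (vi), A# diminished (vii°).
Shared triads with their functions: E major (I in E major, IV in B major); G# minor (iii in E major, vi in B major); B major (V in E major, I in B major); C# minor (vi in E major, ii in B major).

E, G#m, B, C#m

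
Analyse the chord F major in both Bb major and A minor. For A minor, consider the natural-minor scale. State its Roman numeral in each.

The scale of Bb major is Bb C D Eb F G A; F is degree 5, and the triad built there (F-A-C) is major, so it is V.
The scale of A minor (natural minor) is A B C D E F G; F is degree 6, and the triad built there (F-A-C) is major, so it is VI.

V in Bb major; VI in A minor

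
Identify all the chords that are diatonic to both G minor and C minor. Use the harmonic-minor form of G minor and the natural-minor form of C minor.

Gm, Cm, Eb

Triads in G minor (harmonic minor): Gm (i), Adim (ii°), Bbaug (III+), Cm (iv), D (V), Eb (VI), F#dim (vii°).
Triads in C minor (natural minor): Cm (i), Ddim (ii°), Eb (III), Fm (iv), Gm (v), Ab (VI), Bb (VII).
Shared triads with their functions: Gm (i in G minor, v in C minor); Cm (iv in G minor, i in C minor); Eb (VI in G minor, III in C minor).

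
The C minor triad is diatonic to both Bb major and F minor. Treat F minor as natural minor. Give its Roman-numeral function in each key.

The scale of Bb major is Bb C D Eb F G A; C is degree 2, and the triad built there (C-Eb-G) is minor, so it is ii.
The scale of F minor (natural minor) is F G Ab Bb C Db Eb; C is degree 5, and the triad built there (C-Eb-G) is minor, so it is v.

ii in Bb major; v in F minor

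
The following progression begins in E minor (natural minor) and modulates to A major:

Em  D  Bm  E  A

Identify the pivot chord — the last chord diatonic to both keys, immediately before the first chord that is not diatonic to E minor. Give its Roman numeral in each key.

Bm — v in E minor, ii in A major

Chords diatonic to E minor: Em, F♯dim, G, Am, Bm, C, D.
Reading the progression, the first chord not in that set is E, so the modulation leaves E minor there.
The chord immediately before E is Bm, which is diatonic to both keys: v in E minor and ii in A major.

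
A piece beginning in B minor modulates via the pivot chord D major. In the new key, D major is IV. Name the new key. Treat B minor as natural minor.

The numeral IV denotes a major triad on scale degree 4. With D on degree 4, the tonic of the new key is A.
Degree 4 carries a major triad in major keys, so the destination is A major.
Check: the diatonic triads of A major are A (I), Bm (ii), C#m (iii), D (IV), E (V), F#m (vi), G#dim (vii°) — D major is indeed IV.

A major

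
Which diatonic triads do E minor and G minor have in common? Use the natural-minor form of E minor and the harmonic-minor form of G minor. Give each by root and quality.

Triads in E minor (natural minor): Em (i), F♯dim (ii°), G (III), Am (iv), Bm (v), C (VI), D (VII).
Triads in G minor (harmonic minor): Gm (i), Adim (ii°), B♭aug (III+), Cm (iv), D (V), E♭ (VI), F♯dim (vii°).
Shared triads with their functions: F♯dim (ii° in E minor, vii° in G minor); D (VII in E minor, V in G minor).

F♯dim, D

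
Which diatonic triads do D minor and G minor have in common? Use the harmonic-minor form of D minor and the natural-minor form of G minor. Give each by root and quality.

Dm, Gm, Bb

Triads in D minor (harmonic minor): Dm (i), Edim (ii°), Faug (III+), Gm (iv), A (V), Bb (VI), C#dim (vii°).
Triads in G minor (natural minor): Gm (i), Adim (ii°), Bb (III), Cm (iv), Dm (v), Eb (VI), F (VII).
Shared triads with their functions: Dm (i in D minor, v in G minor); Gm (iv in D minor, i in G minor); Bb (VI in D minor, III in G minor).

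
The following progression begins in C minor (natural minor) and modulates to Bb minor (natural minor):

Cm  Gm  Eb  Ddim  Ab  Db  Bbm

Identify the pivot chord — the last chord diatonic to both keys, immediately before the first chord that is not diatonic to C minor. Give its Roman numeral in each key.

Chords diatonic to C minor: Cm, Ddim, Eb, Fm, Gm, Ab, Bb.
Reading the progression, the first chord not in that set is Db, so the modulation leaves C minor there.
The chord immediately before Db is Ab, which is diatonic to both keys: VI in C minor and VII in Bb minor.

Ab — VI in C minor, VII in Bb minor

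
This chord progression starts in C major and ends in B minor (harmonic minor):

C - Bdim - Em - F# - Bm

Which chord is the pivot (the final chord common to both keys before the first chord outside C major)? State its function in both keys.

Em — iii in C major, iv in B minor

Chords diatonic to C major: C, Dm, Em, F, G, Am, Bdim.
Reading the progression, the first chord not in that set is F#, so the modulation leaves C major there.
The chord immediately before F# is Em, which is diatonic to both keys: iii in C major and iv in B minor.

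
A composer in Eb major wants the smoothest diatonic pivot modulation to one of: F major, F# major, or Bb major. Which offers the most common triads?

Bb major

Triads of Eb major: Eb (I), Fm (ii), Gm (iii), Ab (IV), Bb (V), Cm (vi), Ddim (vii°).
F major shares 2: Gm, Bb.
F# major shares 0: none.
Bb major shares 4: Eb, Gm, Bb, Cm.
The most common triads (4) are shared with Bb major.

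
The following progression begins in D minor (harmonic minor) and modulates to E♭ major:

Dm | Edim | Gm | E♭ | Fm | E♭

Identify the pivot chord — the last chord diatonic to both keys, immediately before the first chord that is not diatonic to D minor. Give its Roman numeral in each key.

Gm — iv in D minor, iii in E♭ major

Chords diatonic to D minor: Dm, Edim, Faug, Gm, A, B♭, C♯dim.
Reading the progression, the first chord not in that set is E♭, so the modulation leaves D minor there.
The chord immediately before E♭ is Gm, which is diatonic to both keys: iv in D minor and iii in E♭ major.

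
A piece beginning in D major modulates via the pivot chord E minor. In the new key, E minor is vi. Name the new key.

G major

The numeral vi denotes a minor triad on scale degree 6. With E on degree 6, the tonic of the new key is G.
Degree 6 carries a minor triad in major keys, so the destination is G major.
Check: the diatonic triads of G major are G (I), Am (ii), Bm (iii), C (IV), D (V), Em (vi), F#dim (vii°) — E minor is indeed vi.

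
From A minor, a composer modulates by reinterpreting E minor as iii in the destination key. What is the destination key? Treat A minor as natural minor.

The numeral iii denotes a minor triad on scale degree 3. With E on degree 3, the tonic of the new key is C.
Degree 3 carries a minor triad in major keys, so the destination is C major.
Check: the diatonic triads of C major are C (I), Dm (ii), Em (iii), F (IV), G (V), Am (vi), Bdim (vii°) — E minor is indeed iii.

C major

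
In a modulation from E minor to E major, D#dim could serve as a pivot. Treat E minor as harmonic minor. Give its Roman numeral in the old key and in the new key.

vii° in E minor; vii° in E major

The scale of E minor (harmonic minor) is E F# G A B C D#; D# is degree 7, and the triad built there (D#-F#-A) is diminished, so it is vii°.
The scale of E major is E F# G# A B C# D#; D# is degree 7, and the triad built there (D#-F#-A) is diminished, so it is vii°.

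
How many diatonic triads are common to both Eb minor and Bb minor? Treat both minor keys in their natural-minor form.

Diatonic triads of Eb minor (natural minor): Ebm (i), Fdim (ii°), Gb (III), Abm (iv), Bbm (v), Cb (VI), Db (VII).
Diatonic triads of Bb minor (natural minor): Bbm (i), Cdim (ii°), Db (III), Ebm (iv), Fm (v), Gb (VI), Ab (VII).
Matching root and quality in both lists: Ebm, Gb, Bbm, Db.
That gives 4 common triads.

4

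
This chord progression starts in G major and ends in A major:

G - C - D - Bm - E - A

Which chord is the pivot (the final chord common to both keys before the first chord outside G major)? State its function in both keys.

Chords diatonic to G major: G, Am, Bm, C, D, Em, F#dim.
Reading the progression, the first chord not in that set is E, so the modulation leaves G major there.
The chord immediately before E is Bm, which is diatonic to both keys: iii in G major and ii in A major.

Bm — iii in G major, ii in A major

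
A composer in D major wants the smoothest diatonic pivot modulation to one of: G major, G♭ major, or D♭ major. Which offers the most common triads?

G major

Triads of D major: D major (I), E minor (ii), F♯ minor (iii), G major (IV), A major (V), B minor (vi), C♯ diminished (vii°).
G major shares 4: D, Em, G, Bm.
G♭ major shares 0: none.
D♭ major shares 0: none.
The most common triads (4) are shared with G major.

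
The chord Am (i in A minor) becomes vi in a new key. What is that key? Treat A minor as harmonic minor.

The numeral vi denotes a minor triad on scale degree 6. With A on degree 6, the tonic of the new key is C.
Degree 6 carries a minor triad in major keys, so the destination is C major.
Check: the diatonic triads of C major are C (I), Dm (ii), Em (iii), F (IV), G (V), Am (vi), Bdim (vii°) — Am is indeed vi.

C major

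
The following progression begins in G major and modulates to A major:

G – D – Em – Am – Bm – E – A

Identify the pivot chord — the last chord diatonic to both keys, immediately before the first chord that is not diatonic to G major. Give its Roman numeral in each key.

Chords diatonic to G major: G, Am, Bm, C, D, Em, F#dim.
Reading the progression, the first chord not in that set is E, so the modulation leaves G major there.
The chord immediately before E is Bm, which is diatonic to both keys: iii in G major and ii in A major.

Bm — iii in G major, ii in A major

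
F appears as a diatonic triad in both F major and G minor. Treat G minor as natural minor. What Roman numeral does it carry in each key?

The scale of F major is F G A B♭ C D E; F is degree 1, and the triad built there (F-A-C) is major, so it is I.
The scale of G minor (natural minor) is G A B♭ C D E♭ F; F is degree 7, and the triad built there (F-A-C) is major, so it is VII.

I in F major; VII in G minor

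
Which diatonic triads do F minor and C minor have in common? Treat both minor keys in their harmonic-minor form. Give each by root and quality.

Fm

Triads in F minor (harmonic minor): F minor (i), G diminished (ii°), A♭ augmented (III+), B♭ minor (iv), C major (V), D♭ major (VI), E diminished (vii°).
Triads in C minor (harmonic minor): C minor (i), D diminished (ii°), E♭ augmented (III+), F minor (iv), G major (V), A♭ major (VI), B diminished (vii°).
Shared triads with their functions: F minor (i in F minor, iv in C minor).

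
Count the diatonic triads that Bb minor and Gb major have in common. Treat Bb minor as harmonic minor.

3

Diatonic triads of Bb minor (harmonic minor): Bbm (i), Cdim (ii°), Dbaug (III+), Ebm (iv), F (V), Gb (VI), Adim (vii°).
Diatonic triads of Gb major: Gb (I), Abm (ii), Bbm (iii), Cb (IV), Db (V), Ebm (vi), Fdim (vii°).
Matching root and quality in both lists: Bbm, Ebm, Gb.
That gives 3 common triads.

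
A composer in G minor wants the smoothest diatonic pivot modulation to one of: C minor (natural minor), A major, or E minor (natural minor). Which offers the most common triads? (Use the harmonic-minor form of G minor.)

C minor

Triads of G minor (harmonic minor): Gm (i), Adim (ii°), Bbaug (III+), Cm (iv), D (V), Eb (VI), F#dim (vii°).
C minor (natural minor) shares 3: Gm, Cm, Eb.
A major shares 1: D.
E minor (natural minor) shares 2: D, F#dim.
The most common triads (3) are shared with C minor.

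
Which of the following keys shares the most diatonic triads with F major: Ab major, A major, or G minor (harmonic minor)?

Triads of F major: F (I), Gm (ii), Am (iii), Bb (IV), C (V), Dm (vi), Edim (vii°).
Ab major shares 0: none.
A major shares 0: none.
G minor (harmonic minor) shares 1: Gm.
The most common triads (1) are shared with G minor.

G minor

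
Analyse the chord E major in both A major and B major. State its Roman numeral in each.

V in A major; IV in B major

The scale of A major is A B C♯ D E F♯ G♯; E is degree 5, and the triad built there (E-G♯-B) is major, so it is V.
The scale of B major is B C♯ D♯ E F♯ G♯ A♯; E is degree 4, and the triad built there (E-G♯-B) is major, so it is IV.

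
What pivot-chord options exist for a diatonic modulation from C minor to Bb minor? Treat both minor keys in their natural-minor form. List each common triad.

Fm, Ab

Triads in C minor (natural minor): Cm (i), Ddim (ii°), Eb (III), Fm (iv), Gm (v), Ab (VI), Bb (VII).
Triads in Bb minor (natural minor): Bbm (i), Cdim (ii°), Db (III), Ebm (iv), Fm (v), Gb (VI), Ab (VII).
Shared triads with their functions: Fm (iv in C minor, v in Bb minor); Ab (VI in C minor, VII in Bb minor).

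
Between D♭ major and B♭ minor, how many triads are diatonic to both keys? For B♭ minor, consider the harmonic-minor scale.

Diatonic triads of D♭ major: D♭ (I), E♭m (ii), Fm (iii), G♭ (IV), A♭ (V), B♭m (vi), Cdim (vii°).
Diatonic triads of B♭ minor (harmonic minor): B♭m (i), Cdim (ii°), D♭aug (III+), E♭m (iv), F (V), G♭ (VI), Adim (vii°).
Matching root and quality in both lists: E♭m, G♭, B♭m, Cdim.
That gives 4 common triads.

4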